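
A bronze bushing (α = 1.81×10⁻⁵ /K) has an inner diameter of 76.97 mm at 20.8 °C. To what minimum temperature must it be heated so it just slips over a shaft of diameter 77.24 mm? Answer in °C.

T = 215 °C

Required Δd = 77.24 − 76.97 = 0.27 mm
Δd = αd₀ΔT ⇒ ΔT = Δd/(αd₀) = 0.27 / (1.81×10⁻⁵ × 76.97) = 193.80 K
T_min = 20.8 + 193.80 = 214.60 °C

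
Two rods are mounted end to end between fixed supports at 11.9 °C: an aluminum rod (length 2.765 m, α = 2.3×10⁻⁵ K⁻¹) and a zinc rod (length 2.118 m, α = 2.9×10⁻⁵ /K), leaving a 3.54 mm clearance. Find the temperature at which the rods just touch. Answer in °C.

Gap closes when ΔL₁ + ΔL₂ = 3.54 mm = 3.54×10⁻³ m
(α₁L₁ + α₂L₂)ΔT = g
α₁L₁ + α₂L₂ = 2.3×10⁻⁵×2.765 + 2.9×10⁻⁵×2.118 = 1.25017×10⁻⁴ m/K
ΔT = 3.54×10⁻³ / 1.25017×10⁻⁴ = 28.316 K
T = 11.9 + 28.316 = 40.216 °C

T = 40.2 °C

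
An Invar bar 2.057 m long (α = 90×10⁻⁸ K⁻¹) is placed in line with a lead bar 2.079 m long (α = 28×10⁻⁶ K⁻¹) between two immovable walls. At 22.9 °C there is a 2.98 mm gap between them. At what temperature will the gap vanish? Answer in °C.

T = 72.5 °C

Gap closes when ΔL₁ + ΔL₂ = 2.98 mm = 2.98×10⁻³ m
(α₁L₁ + α₂L₂)ΔT = g
α₁L₁ + α₂L₂ = 90×10⁻⁸×2.057 + 28×10⁻⁶×2.079 = 6.00633×10⁻⁵ m/K
ΔT = 2.98×10⁻³ / 6.00633×10⁻⁵ = 49.614 K
T = 22.9 + 49.614 = 72.514 °C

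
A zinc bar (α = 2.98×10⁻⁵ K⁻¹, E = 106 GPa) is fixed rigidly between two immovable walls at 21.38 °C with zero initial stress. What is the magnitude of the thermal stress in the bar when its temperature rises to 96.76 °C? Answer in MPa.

σ = 238 MPa

Fully constrained: the free strain ε = αΔT is blocked, so σ = Eε = EαΔT.
|ΔT| = 75.38 K
σ = 106×10⁹ × 2.98×10⁻⁵ × 75.38 = 2.38×10⁸ Pa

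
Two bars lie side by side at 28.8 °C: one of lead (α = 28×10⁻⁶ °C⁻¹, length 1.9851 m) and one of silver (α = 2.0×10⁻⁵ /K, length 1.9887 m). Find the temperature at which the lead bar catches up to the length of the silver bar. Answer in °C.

T = 256.5 °C

L₁(1 + α₁ΔT) = L₂(1 + α₂ΔT) ⇒ ΔT = (L₂ − L₁)/(α₁L₁ − α₂L₂)
L₂ − L₁ = 1.9887 − 1.9851 = 3.60×10⁻³ m
α₁L₁ − α₂L₂ = 28×10⁻⁶×1.9851 − 2.0×10⁻⁵×1.9887 = 1.58088×10⁻⁵ m/K
ΔT = 3.60×10⁻³ / 1.58088×10⁻⁵ = 227.721 K
T = 28.8 + 227.721 = 256.521 °C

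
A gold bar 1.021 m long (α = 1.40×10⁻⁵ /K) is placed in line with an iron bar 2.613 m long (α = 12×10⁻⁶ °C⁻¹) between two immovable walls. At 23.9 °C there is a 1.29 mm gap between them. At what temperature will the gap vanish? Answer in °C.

T = 52.2 °C

α₁L₁ = 1.4294×10⁻⁵ m/K, α₂L₂ = 3.1356×10⁻⁵ m/K → total 4.565×10⁻⁵ m/K
ΔT = g/(α₁L₁+α₂L₂) = 1.29×10⁻³ / 4.565×10⁻⁵ = 28.258 K
T = 23.9 + 28.258 = 52.158 °C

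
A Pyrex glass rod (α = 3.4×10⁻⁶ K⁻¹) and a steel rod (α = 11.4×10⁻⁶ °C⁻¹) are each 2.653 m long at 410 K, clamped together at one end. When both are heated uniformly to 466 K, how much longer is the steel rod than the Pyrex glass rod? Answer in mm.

ΔT = 56 K
Pyrex glass: ΔL = 3.4×10⁻⁶ × 2.653 m × 56 = 5.0513×10⁻⁴ m = 0.50513 mm
steel: ΔL = 11.4×10⁻⁶ × 2.653 m × 56 = 1.6937×10⁻³ m = 1.6937 mm
difference = 1.6937 − 0.50513 = 1.18857 mm

1.19 mm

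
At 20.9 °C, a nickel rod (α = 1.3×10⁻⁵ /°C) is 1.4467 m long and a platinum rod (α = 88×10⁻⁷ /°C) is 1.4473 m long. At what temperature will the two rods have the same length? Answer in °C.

Equal length when α₁L₁ΔT − α₂L₂ΔT = L₂ − L₁ = 6.00×10⁻⁴ m
α₁L₁ = 1.88071×10⁻⁵, α₂L₂ = 1.273624×10⁻⁵ → Δ(αL) = 6.07086×10⁻⁶ m/K
ΔT = 6.00×10⁻⁴ / 6.07086×10⁻⁶ = 98.833 K, so T = 20.9 + 98.833 = 119.733 °C

T = 119.7 °C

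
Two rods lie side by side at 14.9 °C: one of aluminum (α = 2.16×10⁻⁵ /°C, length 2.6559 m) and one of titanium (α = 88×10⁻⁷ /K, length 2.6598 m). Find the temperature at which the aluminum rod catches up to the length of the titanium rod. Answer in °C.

T = 129.7 °C

Equal length when α₁L₁ΔT − α₂L₂ΔT = L₂ − L₁ = 3.90×10⁻³ m
α₁L₁ = 5.736744×10⁻⁵, α₂L₂ = 2.340624×10⁻⁵ → Δ(αL) = 3.39612×10⁻⁵ m/K
ΔT = 3.90×10⁻³ / 3.39612×10⁻⁵ = 114.837 K, so T = 14.9 + 114.837 = 129.737 °C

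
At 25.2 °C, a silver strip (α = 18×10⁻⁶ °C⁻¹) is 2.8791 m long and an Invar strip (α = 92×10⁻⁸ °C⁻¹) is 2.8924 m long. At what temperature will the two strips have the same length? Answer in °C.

T = 295.7 °C

Equal length when α₁L₁ΔT − α₂L₂ΔT = L₂ − L₁ = 1.33×10⁻² m
α₁L₁ = 5.18238×10⁻⁵, α₂L₂ = 2.661008×10⁻⁶ → Δ(αL) = 4.9162792×10⁻⁵ m/K
ΔT = 1.33×10⁻² / 4.9162792×10⁻⁵ = 270.530 K, so T = 25.2 + 270.530 = 295.730 °C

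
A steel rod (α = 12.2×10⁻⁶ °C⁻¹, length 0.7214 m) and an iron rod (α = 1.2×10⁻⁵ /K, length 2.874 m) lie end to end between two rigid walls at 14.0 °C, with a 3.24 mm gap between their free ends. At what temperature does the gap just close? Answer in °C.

T = 88.8 °C

Gap closes when ΔL₁ + ΔL₂ = 3.24 mm = 3.24×10⁻³ m
(α₁L₁ + α₂L₂)ΔT = g
α₁L₁ + α₂L₂ = 12.2×10⁻⁶×0.7214 + 1.2×10⁻⁵×2.874 = 4.328908×10⁻⁵ m/K
ΔT = 3.24×10⁻³ / 4.328908×10⁻⁵ = 74.846 K
T = 14.0 + 74.846 = 88.846 °C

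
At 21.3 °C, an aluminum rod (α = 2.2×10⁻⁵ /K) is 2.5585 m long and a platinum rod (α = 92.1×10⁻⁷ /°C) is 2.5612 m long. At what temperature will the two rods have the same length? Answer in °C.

T = 103.9 °C

L₁(1 + α₁ΔT) = L₂(1 + α₂ΔT) ⇒ ΔT = (L₂ − L₁)/(α₁L₁ − α₂L₂)
L₂ − L₁ = 2.5612 − 2.5585 = 2.70×10⁻³ m
α₁L₁ − α₂L₂ = 2.2×10⁻⁵×2.5585 − 92.1×10⁻⁷×2.5612 = 3.2698348×10⁻⁵ m/K
ΔT = 2.70×10⁻³ / 3.2698348×10⁻⁵ = 82.573 K
T = 21.3 + 82.573 = 103.873 °C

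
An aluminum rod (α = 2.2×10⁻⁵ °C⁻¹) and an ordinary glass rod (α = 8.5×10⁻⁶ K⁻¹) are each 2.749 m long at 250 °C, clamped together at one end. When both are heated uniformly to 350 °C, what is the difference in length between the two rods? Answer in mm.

3.71 mm

ΔT = 100 K
aluminum: ΔL = 2.2×10⁻⁵ × 2.749 m × 100 = 6.0478×10⁻³ m = 6.0478 mm
ordinary glass: ΔL = 8.5×10⁻⁶ × 2.749 m × 100 = 2.3367×10⁻³ m = 2.3367 mm
difference = 6.0478 − 2.3367 = 3.7111 mm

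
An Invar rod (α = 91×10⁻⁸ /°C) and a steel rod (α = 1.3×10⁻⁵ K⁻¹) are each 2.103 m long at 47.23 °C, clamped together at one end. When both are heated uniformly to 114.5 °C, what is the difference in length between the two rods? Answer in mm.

ΔT = 67.27 K
Invar: ΔL = 91×10⁻⁸ × 2.103 m × 67.27 = 1.2874×10⁻⁴ m = 0.12874 mm
steel: ΔL = 1.3×10⁻⁵ × 2.103 m × 67.27 = 1.8391×10⁻³ m = 1.8391 mm
difference = 1.8391 − 0.12874 = 1.71036 mm

1.71 mm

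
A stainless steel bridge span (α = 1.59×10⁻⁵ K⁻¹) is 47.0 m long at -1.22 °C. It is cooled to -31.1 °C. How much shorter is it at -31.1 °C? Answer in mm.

ΔL = 22.3 mm

|ΔT| = |-31.1 − (-1.22)| = 29.88 K
ΔL = αL₀ΔT = (1.59×10⁻⁵)(47.0)(29.88) = 2.23×10⁻² m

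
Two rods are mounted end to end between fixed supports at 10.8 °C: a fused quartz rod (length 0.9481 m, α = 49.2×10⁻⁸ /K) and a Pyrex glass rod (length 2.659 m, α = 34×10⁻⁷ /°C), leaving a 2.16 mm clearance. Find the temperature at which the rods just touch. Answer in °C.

Gap closes when ΔL₁ + ΔL₂ = 2.16 mm = 2.16×10⁻³ m
(α₁L₁ + α₂L₂)ΔT = g
α₁L₁ + α₂L₂ = 49.2×10⁻⁸×0.9481 + 34×10⁻⁷×2.659 = 9.5070652×10⁻⁶ m/K
ΔT = 2.16×10⁻³ / 9.5070652×10⁻⁶ = 227.20 K
T = 10.8 + 227.20 = 238.00 °C

T = 238 °C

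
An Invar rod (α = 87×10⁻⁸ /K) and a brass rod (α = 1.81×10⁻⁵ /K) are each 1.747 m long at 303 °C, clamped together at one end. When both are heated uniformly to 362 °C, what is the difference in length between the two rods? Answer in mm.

ΔT = 59 K
Invar: ΔL = 87×10⁻⁸ × 1.747 m × 59 = 8.9674×10⁻⁵ m = 0.089674 mm
brass: ΔL = 1.81×10⁻⁵ × 1.747 m × 59 = 1.8656×10⁻³ m = 1.8656 mm
difference = 1.8656 − 0.089674 = 1.775926 mm

1.78 mm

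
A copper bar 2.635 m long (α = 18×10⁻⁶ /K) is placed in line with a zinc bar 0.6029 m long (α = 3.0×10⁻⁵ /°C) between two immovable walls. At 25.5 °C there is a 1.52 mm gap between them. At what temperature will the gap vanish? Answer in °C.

Gap closes when ΔL₁ + ΔL₂ = 1.52 mm = 1.52×10⁻³ m
(α₁L₁ + α₂L₂)ΔT = g
α₁L₁ + α₂L₂ = 18×10⁻⁶×2.635 + 3.0×10⁻⁵×0.6029 = 6.5517×10⁻⁵ m/K
ΔT = 1.52×10⁻³ / 6.5517×10⁻⁵ = 23.200 K
T = 25.5 + 23.200 = 48.700 °C

T = 48.7 °C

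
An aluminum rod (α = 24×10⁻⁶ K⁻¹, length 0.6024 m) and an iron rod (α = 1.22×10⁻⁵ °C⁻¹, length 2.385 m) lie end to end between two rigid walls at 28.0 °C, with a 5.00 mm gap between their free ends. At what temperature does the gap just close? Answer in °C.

T = 143 °C

α₁L₁ = 1.44576×10⁻⁵ m/K, α₂L₂ = 2.9097×10⁻⁵ m/K → total 4.35546×10⁻⁵ m/K
ΔT = g/(α₁L₁+α₂L₂) = 5.00×10⁻³ / 4.35546×10⁻⁵ = 114.80 K
T = 28.0 + 114.80 = 142.80 °C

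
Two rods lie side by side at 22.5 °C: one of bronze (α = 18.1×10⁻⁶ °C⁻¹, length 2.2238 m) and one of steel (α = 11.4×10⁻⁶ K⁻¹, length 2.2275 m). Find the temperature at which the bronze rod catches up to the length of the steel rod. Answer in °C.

T = 271.5 °C

L₁(1 + α₁ΔT) = L₂(1 + α₂ΔT) ⇒ ΔT = (L₂ − L₁)/(α₁L₁ − α₂L₂)
L₂ − L₁ = 2.2275 − 2.2238 = 3.70×10⁻³ m
α₁L₁ − α₂L₂ = 18.1×10⁻⁶×2.2238 − 11.4×10⁻⁶×2.2275 = 1.485728×10⁻⁵ m/K
ΔT = 3.70×10⁻³ / 1.485728×10⁻⁵ = 249.036 K
T = 22.5 + 249.036 = 271.536 °C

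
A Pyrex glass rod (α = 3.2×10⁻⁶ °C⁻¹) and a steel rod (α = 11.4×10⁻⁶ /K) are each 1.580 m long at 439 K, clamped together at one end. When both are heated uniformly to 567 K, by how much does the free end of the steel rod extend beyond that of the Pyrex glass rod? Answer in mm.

1.66 mm

ΔT = 128 K
Pyrex glass: ΔL = 3.2×10⁻⁶ × 1.580 m × 128 = 6.4717×10⁻⁴ m = 0.64717 mm
steel: ΔL = 11.4×10⁻⁶ × 1.580 m × 128 = 2.3055×10⁻³ m = 2.3055 mm
difference = 2.3055 − 0.64717 = 1.65833 mm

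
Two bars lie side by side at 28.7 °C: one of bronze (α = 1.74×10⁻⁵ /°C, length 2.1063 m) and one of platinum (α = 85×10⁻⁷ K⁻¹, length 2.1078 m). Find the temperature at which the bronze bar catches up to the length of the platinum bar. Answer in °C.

L₁(1 + α₁ΔT) = L₂(1 + α₂ΔT) ⇒ ΔT = (L₂ − L₁)/(α₁L₁ − α₂L₂)
L₂ − L₁ = 2.1078 − 2.1063 = 1.50×10⁻³ m
α₁L₁ − α₂L₂ = 1.74×10⁻⁵×2.1063 − 85×10⁻⁷×2.1078 = 1.873332×10⁻⁵ m/K
ΔT = 1.50×10⁻³ / 1.873332×10⁻⁵ = 80.071 K
T = 28.7 + 80.071 = 108.771 °C

T = 108.8 °C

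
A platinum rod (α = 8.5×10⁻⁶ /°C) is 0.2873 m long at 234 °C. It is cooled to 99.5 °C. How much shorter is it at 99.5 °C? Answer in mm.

|ΔT| = |99.5 − 234| = 134.5 K
ΔL = αL₀ΔT = (8.5×10⁻⁶)(0.2873)(134.5) = 3.28×10⁻⁴ m

ΔL = 0.328 mm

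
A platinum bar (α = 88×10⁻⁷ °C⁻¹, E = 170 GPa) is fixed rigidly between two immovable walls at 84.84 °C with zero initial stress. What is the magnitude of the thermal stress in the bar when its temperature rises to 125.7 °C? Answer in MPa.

σ = 61.1 MPa

Fully constrained: the free strain ε = αΔT is blocked, so σ = Eε = EαΔT.
|ΔT| = 40.86 K
σ = 170×10⁹ × 88×10⁻⁷ × 40.86 = 6.11×10⁷ Pa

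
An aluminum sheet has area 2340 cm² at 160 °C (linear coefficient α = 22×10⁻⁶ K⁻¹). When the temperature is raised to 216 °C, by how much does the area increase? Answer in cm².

ΔA = 5.77 cm²

Area coefficient ≈ 2α; |ΔT| = 56 K
ΔA = 2αA₀ΔT = 2(22×10⁻⁶)(2340)(56) = 5.77 cm²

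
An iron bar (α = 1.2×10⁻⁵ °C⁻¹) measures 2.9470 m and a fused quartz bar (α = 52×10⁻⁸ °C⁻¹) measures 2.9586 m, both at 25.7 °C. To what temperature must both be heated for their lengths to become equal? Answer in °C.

T = 368.6 °C

Equal length when α₁L₁ΔT − α₂L₂ΔT = L₂ − L₁ = 1.16×10⁻² m
α₁L₁ = 3.5364×10⁻⁵, α₂L₂ = 1.538472×10⁻⁶ → Δ(αL) = 3.3825528×10⁻⁵ m/K
ΔT = 1.16×10⁻² / 3.3825528×10⁻⁵ = 342.936 K, so T = 25.7 + 342.936 = 368.636 °C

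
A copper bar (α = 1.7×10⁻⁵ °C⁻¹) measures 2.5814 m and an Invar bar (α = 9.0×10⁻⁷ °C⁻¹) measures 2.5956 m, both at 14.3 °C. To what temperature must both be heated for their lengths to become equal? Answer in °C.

T = 356.1 °C

L₁(1 + α₁ΔT) = L₂(1 + α₂ΔT) ⇒ ΔT = (L₂ − L₁)/(α₁L₁ − α₂L₂)
L₂ − L₁ = 2.5956 − 2.5814 = 1.42×10⁻² m
α₁L₁ − α₂L₂ = 1.7×10⁻⁵×2.5814 − 9.0×10⁻⁷×2.5956 = 4.154776×10⁻⁵ m/K
ΔT = 1.42×10⁻² / 4.154776×10⁻⁵ = 341.775 K
T = 14.3 + 341.775 = 356.075 °C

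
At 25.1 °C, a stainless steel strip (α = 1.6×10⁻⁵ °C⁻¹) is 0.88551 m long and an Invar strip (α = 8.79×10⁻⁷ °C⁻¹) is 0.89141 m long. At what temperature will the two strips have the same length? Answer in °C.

T = 465.9 °C

Equal length when α₁L₁ΔT − α₂L₂ΔT = L₂ − L₁ = 5.90×10⁻³ m
α₁L₁ = 1.416816×10⁻⁵, α₂L₂ = 7.8354939×10⁻⁷ → Δ(αL) = 1.338461061×10⁻⁵ m/K
ΔT = 5.90×10⁻³ / 1.338461061×10⁻⁵ = 440.805 K, so T = 25.1 + 440.805 = 465.905 °C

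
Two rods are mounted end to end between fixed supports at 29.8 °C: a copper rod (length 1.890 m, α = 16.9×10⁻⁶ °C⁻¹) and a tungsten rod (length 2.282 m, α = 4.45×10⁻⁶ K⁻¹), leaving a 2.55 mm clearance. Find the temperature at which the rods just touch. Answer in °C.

T = 90.4 °C

α₁L₁ = 3.1941×10⁻⁵ m/K, α₂L₂ = 1.01549×10⁻⁵ m/K → total 4.20959×10⁻⁵ m/K
ΔT = g/(α₁L₁+α₂L₂) = 2.55×10⁻³ / 4.20959×10⁻⁵ = 60.576 K
T = 29.8 + 60.576 = 90.376 °C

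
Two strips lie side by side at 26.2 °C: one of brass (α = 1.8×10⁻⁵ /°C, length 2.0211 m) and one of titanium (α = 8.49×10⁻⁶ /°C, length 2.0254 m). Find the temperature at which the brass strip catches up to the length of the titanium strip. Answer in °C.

T = 250.3 °C

Equal length when α₁L₁ΔT − α₂L₂ΔT = L₂ − L₁ = 4.30×10⁻³ m
α₁L₁ = 3.63798×10⁻⁵, α₂L₂ = 1.7195646×10⁻⁵ → Δ(αL) = 1.9184154×10⁻⁵ m/K
ΔT = 4.30×10⁻³ / 1.9184154×10⁻⁵ = 224.143 K, so T = 26.2 + 224.143 = 250.343 °C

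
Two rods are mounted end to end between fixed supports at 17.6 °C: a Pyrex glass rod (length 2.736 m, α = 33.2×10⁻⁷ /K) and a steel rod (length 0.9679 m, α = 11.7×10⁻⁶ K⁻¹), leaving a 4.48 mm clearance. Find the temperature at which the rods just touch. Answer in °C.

Gap closes when ΔL₁ + ΔL₂ = 4.48 mm = 4.48×10⁻³ m
(α₁L₁ + α₂L₂)ΔT = g
α₁L₁ + α₂L₂ = 33.2×10⁻⁷×2.736 + 11.7×10⁻⁶×0.9679 = 2.040795×10⁻⁵ m/K
ΔT = 4.48×10⁻³ / 2.040795×10⁻⁵ = 219.52 K
T = 17.6 + 219.52 = 237.12 °C

T = 237 °C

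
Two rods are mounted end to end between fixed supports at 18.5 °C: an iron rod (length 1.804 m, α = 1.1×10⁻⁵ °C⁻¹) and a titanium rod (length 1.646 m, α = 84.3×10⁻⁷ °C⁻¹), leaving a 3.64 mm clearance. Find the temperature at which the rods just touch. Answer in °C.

T = 126 °C

α₁L₁ = 1.9844×10⁻⁵ m/K, α₂L₂ = 1.387578×10⁻⁵ m/K → total 3.371978×10⁻⁵ m/K
ΔT = g/(α₁L₁+α₂L₂) = 3.64×10⁻³ / 3.371978×10⁻⁵ = 107.95 K
T = 18.5 + 107.95 = 126.45 °C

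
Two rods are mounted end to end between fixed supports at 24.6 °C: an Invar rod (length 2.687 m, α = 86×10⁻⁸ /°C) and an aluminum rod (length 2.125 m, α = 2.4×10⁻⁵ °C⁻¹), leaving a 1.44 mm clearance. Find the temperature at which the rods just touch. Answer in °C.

T = 51.6 °C

α₁L₁ = 2.31082×10⁻⁶ m/K, α₂L₂ = 5.100×10⁻⁵ m/K → total 5.331082×10⁻⁵ m/K
ΔT = g/(α₁L₁+α₂L₂) = 1.44×10⁻³ / 5.331082×10⁻⁵ = 27.011 K
T = 24.6 + 27.011 = 51.611 °C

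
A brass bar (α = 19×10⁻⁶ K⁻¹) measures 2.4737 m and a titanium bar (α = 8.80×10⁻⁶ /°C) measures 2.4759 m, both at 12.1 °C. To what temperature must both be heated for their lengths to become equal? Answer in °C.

T = 99.36 °C

L₁(1 + α₁ΔT) = L₂(1 + α₂ΔT) ⇒ ΔT = (L₂ − L₁)/(α₁L₁ − α₂L₂)
L₂ − L₁ = 2.4759 − 2.4737 = 2.20×10⁻³ m
α₁L₁ − α₂L₂ = 19×10⁻⁶×2.4737 − 8.80×10⁻⁶×2.4759 = 2.521238×10⁻⁵ m/K
ΔT = 2.20×10⁻³ / 2.521238×10⁻⁵ = 87.2587 K
T = 12.1 + 87.2587 = 99.3587 °C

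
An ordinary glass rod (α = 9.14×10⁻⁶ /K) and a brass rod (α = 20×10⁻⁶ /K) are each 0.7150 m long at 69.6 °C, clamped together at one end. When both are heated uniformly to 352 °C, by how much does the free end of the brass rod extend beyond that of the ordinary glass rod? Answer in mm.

2.19 mm

ΔT = 282.4 K
ordinary glass: ΔL = 9.14×10⁻⁶ × 0.7150 m × 282.4 = 1.8455×10⁻³ m = 1.8455 mm
brass: ΔL = 20×10⁻⁶ × 0.7150 m × 282.4 = 4.0383×10⁻³ m = 4.0383 mm
difference = 4.0383 − 1.8455 = 2.1928 mm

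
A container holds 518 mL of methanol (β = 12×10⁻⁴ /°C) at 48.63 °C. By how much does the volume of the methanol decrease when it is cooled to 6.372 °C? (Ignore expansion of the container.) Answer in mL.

|ΔT| = |6.372 − 48.63| = 42.258 K
ΔV = βV₀ΔT = (12×10⁻⁴)(518)(42.258) = 26.3 mL

ΔV = 26.3 mL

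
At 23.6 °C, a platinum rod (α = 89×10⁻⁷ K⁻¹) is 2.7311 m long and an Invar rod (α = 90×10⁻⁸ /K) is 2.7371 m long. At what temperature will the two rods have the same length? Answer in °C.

T = 298.3 °C

Equal length when α₁L₁ΔT − α₂L₂ΔT = L₂ − L₁ = 6.00×10⁻³ m
α₁L₁ = 2.430679×10⁻⁵, α₂L₂ = 2.46339×10⁻⁶ → Δ(αL) = 2.18434×10⁻⁵ m/K
ΔT = 6.00×10⁻³ / 2.18434×10⁻⁵ = 274.683 K, so T = 23.6 + 274.683 = 298.283 °C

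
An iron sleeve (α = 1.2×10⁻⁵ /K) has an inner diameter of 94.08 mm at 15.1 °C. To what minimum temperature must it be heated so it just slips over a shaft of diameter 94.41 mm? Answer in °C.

Required Δd = 94.41 − 94.08 = 0.33 mm
Δd = αd₀ΔT ⇒ ΔT = Δd/(αd₀) = 0.33 / (1.2×10⁻⁵ × 94.08) = 292.30 K
T_min = 15.1 + 292.30 = 307.40 °C

T = 307 °C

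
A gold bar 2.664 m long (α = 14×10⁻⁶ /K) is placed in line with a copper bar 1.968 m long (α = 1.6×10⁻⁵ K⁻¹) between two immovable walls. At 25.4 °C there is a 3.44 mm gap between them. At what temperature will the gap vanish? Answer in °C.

T = 75.4 °C

Gap closes when ΔL₁ + ΔL₂ = 3.44 mm = 3.44×10⁻³ m
(α₁L₁ + α₂L₂)ΔT = g
α₁L₁ + α₂L₂ = 14×10⁻⁶×2.664 + 1.6×10⁻⁵×1.968 = 6.8784×10⁻⁵ m/K
ΔT = 3.44×10⁻³ / 6.8784×10⁻⁵ = 50.012 K
T = 25.4 + 50.012 = 75.412 °C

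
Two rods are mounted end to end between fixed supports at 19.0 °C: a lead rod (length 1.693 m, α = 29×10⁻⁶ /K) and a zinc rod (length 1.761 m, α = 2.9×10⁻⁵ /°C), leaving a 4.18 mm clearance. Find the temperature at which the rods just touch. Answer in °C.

T = 60.7 °C

Gap closes when ΔL₁ + ΔL₂ = 4.18 mm = 4.18×10⁻³ m
(α₁L₁ + α₂L₂)ΔT = g
α₁L₁ + α₂L₂ = 29×10⁻⁶×1.693 + 2.9×10⁻⁵×1.761 = 1.00166×10⁻⁴ m/K
ΔT = 4.18×10⁻³ / 1.00166×10⁻⁴ = 41.731 K
T = 19.0 + 41.731 = 60.731 °C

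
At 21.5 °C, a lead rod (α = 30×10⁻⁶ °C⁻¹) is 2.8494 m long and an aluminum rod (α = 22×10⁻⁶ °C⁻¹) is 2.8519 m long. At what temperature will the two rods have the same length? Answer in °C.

L₁(1 + α₁ΔT) = L₂(1 + α₂ΔT) ⇒ ΔT = (L₂ − L₁)/(α₁L₁ − α₂L₂)
L₂ − L₁ = 2.8519 − 2.8494 = 2.50×10⁻³ m
α₁L₁ − α₂L₂ = 30×10⁻⁶×2.8494 − 22×10⁻⁶×2.8519 = 2.27402×10⁻⁵ m/K
ΔT = 2.50×10⁻³ / 2.27402×10⁻⁵ = 109.937 K
T = 21.5 + 109.937 = 131.437 °C

T = 131.4 °C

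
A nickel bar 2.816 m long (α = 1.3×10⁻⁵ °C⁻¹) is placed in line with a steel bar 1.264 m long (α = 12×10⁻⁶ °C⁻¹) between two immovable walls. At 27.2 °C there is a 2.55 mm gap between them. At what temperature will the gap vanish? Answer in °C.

α₁L₁ = 3.6608×10⁻⁵ m/K, α₂L₂ = 1.5168×10⁻⁵ m/K → total 5.1776×10⁻⁵ m/K
ΔT = g/(α₁L₁+α₂L₂) = 2.55×10⁻³ / 5.1776×10⁻⁵ = 49.251 K
T = 27.2 + 49.251 = 76.451 °C

T = 76.5 °C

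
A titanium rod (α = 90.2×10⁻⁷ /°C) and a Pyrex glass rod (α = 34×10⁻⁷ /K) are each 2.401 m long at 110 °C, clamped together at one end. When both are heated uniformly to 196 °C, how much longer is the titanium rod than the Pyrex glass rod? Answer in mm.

1.16 mm

ΔT = 86 K
titanium: ΔL = 90.2×10⁻⁷ × 2.401 m × 86 = 1.8625×10⁻³ m = 1.8625 mm
Pyrex glass: ΔL = 34×10⁻⁷ × 2.401 m × 86 = 7.0205×10⁻⁴ m = 0.70205 mm
difference = 1.8625 − 0.70205 = 1.16045 mm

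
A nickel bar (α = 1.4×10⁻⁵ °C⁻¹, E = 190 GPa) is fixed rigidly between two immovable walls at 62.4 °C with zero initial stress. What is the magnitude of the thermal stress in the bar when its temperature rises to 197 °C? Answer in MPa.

σ = 358 MPa

Fully constrained: the free strain ε = αΔT is blocked, so σ = Eε = EαΔT.
|ΔT| = 134.6 K
σ = 190×10⁹ × 1.4×10⁻⁵ × 134.6 = 3.58×10⁸ Pa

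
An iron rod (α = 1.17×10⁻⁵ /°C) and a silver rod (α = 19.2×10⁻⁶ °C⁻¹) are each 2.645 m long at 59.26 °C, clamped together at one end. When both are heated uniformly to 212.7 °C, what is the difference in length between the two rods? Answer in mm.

ΔT = 153.44 K
iron: ΔL = 1.17×10⁻⁵ × 2.645 m × 153.44 = 4.7484×10⁻³ m = 4.7484 mm
silver: ΔL = 19.2×10⁻⁶ × 2.645 m × 153.44 = 7.7923×10⁻³ m = 7.7923 mm
difference = 7.7923 − 4.7484 = 3.0439 mm

3.04 mm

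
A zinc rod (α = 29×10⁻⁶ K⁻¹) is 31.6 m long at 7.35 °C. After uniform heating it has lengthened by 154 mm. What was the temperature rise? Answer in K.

ΔL = αL₀ΔT ⇒ ΔT = ΔL / (αL₀)
ΔT = 154×10⁻³ m / (29×10⁻⁶ × 31.6 m) = 168.05 K

ΔT = 168 K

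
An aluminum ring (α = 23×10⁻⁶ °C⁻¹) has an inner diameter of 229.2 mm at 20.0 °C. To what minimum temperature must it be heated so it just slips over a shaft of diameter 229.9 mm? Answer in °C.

Required Δd = 229.9 − 229.2 = 0.7 mm
Δd = αd₀ΔT ⇒ ΔT = Δd/(αd₀) = 0.7 / (23×10⁻⁶ × 229.2) = 132.79 K
T_min = 20.0 + 132.79 = 152.79 °C

T = 153 °C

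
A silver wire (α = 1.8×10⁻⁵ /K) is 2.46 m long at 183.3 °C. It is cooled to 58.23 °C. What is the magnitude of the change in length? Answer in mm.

ΔL = 5.54 mm

|ΔT| = |58.23 − 183.3| = 125.07 K
ΔL = αL₀ΔT = (1.8×10⁻⁵)(2.46)(125.07) = 5.54×10⁻³ m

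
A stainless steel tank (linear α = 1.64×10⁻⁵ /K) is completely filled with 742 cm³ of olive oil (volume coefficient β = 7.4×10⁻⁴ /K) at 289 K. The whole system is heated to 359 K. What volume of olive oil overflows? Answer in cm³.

The tank also expands: β_container ≈ 3α = 4.92×10⁻⁵ /K
Net overflow = V₀(β_liq − 3α_cont)ΔT
β − 3α = 7.40×10⁻⁴ − 4.92×10⁻⁵ = 6.908×10⁻⁴ /K; ΔT = 70 K
ΔV = 742 × 6.908×10⁻⁴ × 70 = 35.9 cm³

35.9 cm³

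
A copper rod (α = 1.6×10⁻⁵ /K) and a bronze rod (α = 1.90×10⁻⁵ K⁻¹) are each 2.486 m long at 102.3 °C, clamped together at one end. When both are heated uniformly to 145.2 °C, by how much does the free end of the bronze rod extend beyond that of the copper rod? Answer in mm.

0.320 mm

ΔT = 42.9 K
copper: ΔL = 1.6×10⁻⁵ × 2.486 m × 42.9 = 1.7064×10⁻³ m = 1.7064 mm
bronze: ΔL = 1.90×10⁻⁵ × 2.486 m × 42.9 = 2.0263×10⁻³ m = 2.0263 mm
difference = 2.0263 − 1.7064 = 0.3199 mm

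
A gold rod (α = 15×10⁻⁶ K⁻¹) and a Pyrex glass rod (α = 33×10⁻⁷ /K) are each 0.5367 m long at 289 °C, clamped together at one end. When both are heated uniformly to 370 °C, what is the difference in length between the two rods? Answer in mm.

0.509 mm

ΔT = 81 K
gold: ΔL = 15×10⁻⁶ × 0.5367 m × 81 = 6.5209×10⁻⁴ m = 0.65209 mm
Pyrex glass: ΔL = 33×10⁻⁷ × 0.5367 m × 81 = 1.4346×10⁻⁴ m = 0.14346 mm
difference = 0.65209 − 0.14346 = 0.50863 mm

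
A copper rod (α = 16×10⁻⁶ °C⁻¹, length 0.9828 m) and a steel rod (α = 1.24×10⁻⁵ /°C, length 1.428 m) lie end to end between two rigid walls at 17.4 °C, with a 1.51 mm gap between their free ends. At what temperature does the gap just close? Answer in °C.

T = 62.6 °C

Gap closes when ΔL₁ + ΔL₂ = 1.51 mm = 1.51×10⁻³ m
(α₁L₁ + α₂L₂)ΔT = g
α₁L₁ + α₂L₂ = 16×10⁻⁶×0.9828 + 1.24×10⁻⁵×1.428 = 3.3432×10⁻⁵ m/K
ΔT = 1.51×10⁻³ / 3.3432×10⁻⁵ = 45.166 K
T = 17.4 + 45.166 = 62.566 °C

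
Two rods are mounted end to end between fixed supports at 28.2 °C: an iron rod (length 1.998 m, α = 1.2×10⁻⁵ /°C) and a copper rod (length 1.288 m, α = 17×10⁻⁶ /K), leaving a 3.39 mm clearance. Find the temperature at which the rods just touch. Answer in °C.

α₁L₁ = 2.3976×10⁻⁵ m/K, α₂L₂ = 2.1896×10⁻⁵ m/K → total 4.5872×10⁻⁵ m/K
ΔT = g/(α₁L₁+α₂L₂) = 3.39×10⁻³ / 4.5872×10⁻⁵ = 73.90 K
T = 28.2 + 73.90 = 102.10 °C

T = 102 °C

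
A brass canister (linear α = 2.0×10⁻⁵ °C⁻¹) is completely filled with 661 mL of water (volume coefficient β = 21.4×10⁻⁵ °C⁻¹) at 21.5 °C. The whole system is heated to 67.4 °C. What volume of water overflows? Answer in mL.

4.67 mL

The canister also expands: β_container ≈ 3α = 6.0×10⁻⁵ /K
Net overflow = V₀(β_liq − 3α_cont)ΔT
β − 3α = 2.14×10⁻⁴ − 6.0×10⁻⁵ = 1.54×10⁻⁴ /K; ΔT = 45.9 K
ΔV = 661 × 1.54×10⁻⁴ × 45.9 = 4.67 mL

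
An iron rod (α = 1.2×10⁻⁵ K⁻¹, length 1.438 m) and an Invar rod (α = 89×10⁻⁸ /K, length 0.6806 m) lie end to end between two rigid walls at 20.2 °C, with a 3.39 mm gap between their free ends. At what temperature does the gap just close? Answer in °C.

T = 210 °C

Gap closes when ΔL₁ + ΔL₂ = 3.39 mm = 3.39×10⁻³ m
(α₁L₁ + α₂L₂)ΔT = g
α₁L₁ + α₂L₂ = 1.2×10⁻⁵×1.438 + 89×10⁻⁸×0.6806 = 1.7861734×10⁻⁵ m/K
ΔT = 3.39×10⁻³ / 1.7861734×10⁻⁵ = 189.79 K
T = 20.2 + 189.79 = 209.99 °C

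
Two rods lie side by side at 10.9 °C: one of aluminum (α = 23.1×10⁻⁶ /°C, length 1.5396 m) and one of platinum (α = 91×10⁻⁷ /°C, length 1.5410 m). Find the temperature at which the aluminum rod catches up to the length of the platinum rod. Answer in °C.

T = 75.89 °C

L₁(1 + α₁ΔT) = L₂(1 + α₂ΔT) ⇒ ΔT = (L₂ − L₁)/(α₁L₁ − α₂L₂)
L₂ − L₁ = 1.5410 − 1.5396 = 1.40×10⁻³ m
α₁L₁ − α₂L₂ = 23.1×10⁻⁶×1.5396 − 91×10⁻⁷×1.5410 = 2.154166×10⁻⁵ m/K
ΔT = 1.40×10⁻³ / 2.154166×10⁻⁵ = 64.9903 K
T = 10.9 + 64.9903 = 75.8903 °C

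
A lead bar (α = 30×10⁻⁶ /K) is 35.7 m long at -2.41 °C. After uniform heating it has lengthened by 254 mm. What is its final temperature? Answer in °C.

T = 235 °C

ΔL = αL₀ΔT ⇒ ΔT = ΔL / (αL₀)
ΔT = 254×10⁻³ m / (30×10⁻⁶ × 35.7 m) = 237.16 K
T = -2.41 + 237.16 = 234.75 °C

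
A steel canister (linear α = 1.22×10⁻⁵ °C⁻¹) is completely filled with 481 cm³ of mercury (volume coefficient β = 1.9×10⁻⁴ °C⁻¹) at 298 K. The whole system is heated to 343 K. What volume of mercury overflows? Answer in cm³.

The canister also expands: β_container ≈ 3α = 3.66×10⁻⁵ /K
Net overflow = V₀(β_liq − 3α_cont)ΔT
β − 3α = 1.90×10⁻⁴ − 3.66×10⁻⁵ = 1.534×10⁻⁴ /K; ΔT = 45 K
ΔV = 481 × 1.534×10⁻⁴ × 45 = 3.32 cm³

3.32 cm³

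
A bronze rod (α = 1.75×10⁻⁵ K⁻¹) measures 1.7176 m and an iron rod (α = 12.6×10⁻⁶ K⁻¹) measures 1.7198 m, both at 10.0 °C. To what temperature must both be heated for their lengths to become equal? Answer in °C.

L₁(1 + α₁ΔT) = L₂(1 + α₂ΔT) ⇒ ΔT = (L₂ − L₁)/(α₁L₁ − α₂L₂)
L₂ − L₁ = 1.7198 − 1.7176 = 2.20×10⁻³ m
α₁L₁ − α₂L₂ = 1.75×10⁻⁵×1.7176 − 12.6×10⁻⁶×1.7198 = 8.38852×10⁻⁶ m/K
ΔT = 2.20×10⁻³ / 8.38852×10⁻⁶ = 262.263 K
T = 10.0 + 262.263 = 272.263 °C

T = 272.3 °C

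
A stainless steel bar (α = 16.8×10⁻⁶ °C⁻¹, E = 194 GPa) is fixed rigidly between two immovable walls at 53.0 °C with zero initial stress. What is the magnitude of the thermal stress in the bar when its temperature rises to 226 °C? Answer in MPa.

Fully constrained: the free strain ε = αΔT is blocked, so σ = Eε = EαΔT.
|ΔT| = 173.0 K
σ = 194×10⁹ × 16.8×10⁻⁶ × 173.0 = 5.64×10⁸ Pa

σ = 564 MPa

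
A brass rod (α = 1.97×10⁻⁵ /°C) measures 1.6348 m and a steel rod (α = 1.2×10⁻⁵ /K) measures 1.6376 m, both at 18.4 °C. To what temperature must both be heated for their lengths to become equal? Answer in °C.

T = 241.4 °C

L₁(1 + α₁ΔT) = L₂(1 + α₂ΔT) ⇒ ΔT = (L₂ − L₁)/(α₁L₁ − α₂L₂)
L₂ − L₁ = 1.6376 − 1.6348 = 2.80×10⁻³ m
α₁L₁ − α₂L₂ = 1.97×10⁻⁵×1.6348 − 1.2×10⁻⁵×1.6376 = 1.255436×10⁻⁵ m/K
ΔT = 2.80×10⁻³ / 1.255436×10⁻⁵ = 223.030 K
T = 18.4 + 223.030 = 241.430 °C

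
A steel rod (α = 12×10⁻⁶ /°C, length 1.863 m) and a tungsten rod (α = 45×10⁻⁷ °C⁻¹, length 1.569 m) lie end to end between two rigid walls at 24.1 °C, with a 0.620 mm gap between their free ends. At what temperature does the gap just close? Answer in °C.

α₁L₁ = 2.2356×10⁻⁵ m/K, α₂L₂ = 7.0605×10⁻⁶ m/K → total 2.94165×10⁻⁵ m/K
ΔT = g/(α₁L₁+α₂L₂) = 6.20×10⁻⁴ / 2.94165×10⁻⁵ = 21.077 K
T = 24.1 + 21.077 = 45.177 °C

T = 45.2 °C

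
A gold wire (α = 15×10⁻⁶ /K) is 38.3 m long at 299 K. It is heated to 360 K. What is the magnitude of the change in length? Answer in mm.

|ΔT| = |360 − 299| = 61 K
ΔL = αL₀ΔT = (15×10⁻⁶)(38.3)(61) = 3.50×10⁻² m

ΔL = 35.0 mm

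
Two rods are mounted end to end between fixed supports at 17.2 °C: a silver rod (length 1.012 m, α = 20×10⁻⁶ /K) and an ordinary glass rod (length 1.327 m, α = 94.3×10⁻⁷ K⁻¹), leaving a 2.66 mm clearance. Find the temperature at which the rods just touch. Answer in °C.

T = 98.4 °C

Gap closes when ΔL₁ + ΔL₂ = 2.66 mm = 2.66×10⁻³ m
(α₁L₁ + α₂L₂)ΔT = g
α₁L₁ + α₂L₂ = 20×10⁻⁶×1.012 + 94.3×10⁻⁷×1.327 = 3.275361×10⁻⁵ m/K
ΔT = 2.66×10⁻³ / 3.275361×10⁻⁵ = 81.212 K
T = 17.2 + 81.212 = 98.412 °C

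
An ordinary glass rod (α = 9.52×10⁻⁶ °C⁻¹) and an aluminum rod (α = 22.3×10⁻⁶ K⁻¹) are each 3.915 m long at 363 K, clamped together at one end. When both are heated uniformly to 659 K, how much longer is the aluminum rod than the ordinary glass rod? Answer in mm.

14.8 mm

ΔT = 296 K
ordinary glass: ΔL = 9.52×10⁻⁶ × 3.915 m × 296 = 1.1032×10⁻² m = 11.032 mm
aluminum: ΔL = 22.3×10⁻⁶ × 3.915 m × 296 = 2.5842×10⁻² m = 25.842 mm
difference = 25.842 − 11.032 = 14.810 mm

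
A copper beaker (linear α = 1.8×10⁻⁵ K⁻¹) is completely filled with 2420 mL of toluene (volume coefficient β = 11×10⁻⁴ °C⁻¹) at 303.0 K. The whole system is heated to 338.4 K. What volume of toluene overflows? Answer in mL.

The beaker also expands: β_container ≈ 3α = 5.4×10⁻⁵ /K
Net overflow = V₀(β_liq − 3α_cont)ΔT
β − 3α = 1.10×10⁻³ − 5.4×10⁻⁵ = 1.046×10⁻³ /K; ΔT = 35.4 K
ΔV = 2420 × 1.046×10⁻³ × 35.4 = 89.6 mL

89.6 mL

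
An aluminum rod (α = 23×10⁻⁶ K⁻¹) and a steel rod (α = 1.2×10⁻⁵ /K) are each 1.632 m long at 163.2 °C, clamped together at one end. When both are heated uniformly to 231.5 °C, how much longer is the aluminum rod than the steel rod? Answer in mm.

ΔT = 68.3 K
aluminum: ΔL = 23×10⁻⁶ × 1.632 m × 68.3 = 2.5637×10⁻³ m = 2.5637 mm
steel: ΔL = 1.2×10⁻⁵ × 1.632 m × 68.3 = 1.3376×10⁻³ m = 1.3376 mm
difference = 2.5637 − 1.3376 = 1.2261 mm

1.23 mm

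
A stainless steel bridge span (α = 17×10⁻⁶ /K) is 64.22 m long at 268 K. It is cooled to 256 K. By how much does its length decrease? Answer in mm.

|ΔT| = |256 − 268| = 12 K
ΔL = αL₀ΔT = (17×10⁻⁶)(64.22)(12) = 1.31×10⁻² m

ΔL = 13.1 mm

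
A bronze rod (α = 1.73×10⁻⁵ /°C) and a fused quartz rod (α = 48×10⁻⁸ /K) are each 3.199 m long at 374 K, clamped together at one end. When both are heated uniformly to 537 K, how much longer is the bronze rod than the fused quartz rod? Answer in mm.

8.77 mm

ΔT = 163 K
bronze: ΔL = 1.73×10⁻⁵ × 3.199 m × 163 = 9.0209×10⁻³ m = 9.0209 mm
fused quartz: ΔL = 48×10⁻⁸ × 3.199 m × 163 = 2.5029×10⁻⁴ m = 0.25029 mm
difference = 9.0209 − 0.25029 = 8.77061 mm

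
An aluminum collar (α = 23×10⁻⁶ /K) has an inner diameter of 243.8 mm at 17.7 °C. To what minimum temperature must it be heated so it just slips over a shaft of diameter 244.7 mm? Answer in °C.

T = 178 °C

Required Δd = 244.7 − 243.8 = 0.9 mm
Δd = αd₀ΔT ⇒ ΔT = Δd/(αd₀) = 0.9 / (23×10⁻⁶ × 243.8) = 160.50 K
T_min = 17.7 + 160.50 = 178.20 °C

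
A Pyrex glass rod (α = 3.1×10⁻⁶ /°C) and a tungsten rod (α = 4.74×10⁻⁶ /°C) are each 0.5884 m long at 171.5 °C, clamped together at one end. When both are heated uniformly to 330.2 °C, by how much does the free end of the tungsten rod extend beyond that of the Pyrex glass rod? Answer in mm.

ΔT = 158.7 K
Pyrex glass: ΔL = 3.1×10⁻⁶ × 0.5884 m × 158.7 = 2.8948×10⁻⁴ m = 0.28948 mm
tungsten: ΔL = 4.74×10⁻⁶ × 0.5884 m × 158.7 = 4.4262×10⁻⁴ m = 0.44262 mm
difference = 0.44262 − 0.28948 = 0.15314 mm

0.153 mm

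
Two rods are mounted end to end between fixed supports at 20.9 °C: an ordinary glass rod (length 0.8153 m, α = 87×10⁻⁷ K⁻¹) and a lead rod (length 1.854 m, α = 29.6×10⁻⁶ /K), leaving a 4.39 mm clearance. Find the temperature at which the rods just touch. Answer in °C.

T = 91.7 °C

Gap closes when ΔL₁ + ΔL₂ = 4.39 mm = 4.39×10⁻³ m
(α₁L₁ + α₂L₂)ΔT = g
α₁L₁ + α₂L₂ = 87×10⁻⁷×0.8153 + 29.6×10⁻⁶×1.854 = 6.197151×10⁻⁵ m/K
ΔT = 4.39×10⁻³ / 6.197151×10⁻⁵ = 70.839 K
T = 20.9 + 70.839 = 91.739 °C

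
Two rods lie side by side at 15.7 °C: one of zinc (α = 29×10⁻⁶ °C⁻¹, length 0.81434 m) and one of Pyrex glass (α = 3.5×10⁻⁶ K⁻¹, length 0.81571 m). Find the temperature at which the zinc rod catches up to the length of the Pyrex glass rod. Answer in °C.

T = 81.69 °C

Equal length when α₁L₁ΔT − α₂L₂ΔT = L₂ − L₁ = 1.37×10⁻³ m
α₁L₁ = 2.361586×10⁻⁵, α₂L₂ = 2.854985×10⁻⁶ → Δ(αL) = 2.0760875×10⁻⁵ m/K
ΔT = 1.37×10⁻³ / 2.0760875×10⁻⁵ = 65.9895 K, so T = 15.7 + 65.9895 = 81.6895 °C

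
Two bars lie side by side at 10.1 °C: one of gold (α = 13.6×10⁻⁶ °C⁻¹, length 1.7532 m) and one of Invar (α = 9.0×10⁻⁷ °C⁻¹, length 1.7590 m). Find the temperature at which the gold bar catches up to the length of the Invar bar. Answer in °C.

L₁(1 + α₁ΔT) = L₂(1 + α₂ΔT) ⇒ ΔT = (L₂ − L₁)/(α₁L₁ − α₂L₂)
L₂ − L₁ = 1.7590 − 1.7532 = 5.80×10⁻³ m
α₁L₁ − α₂L₂ = 13.6×10⁻⁶×1.7532 − 9.0×10⁻⁷×1.7590 = 2.226042×10⁻⁵ m/K
ΔT = 5.80×10⁻³ / 2.226042×10⁻⁵ = 260.552 K
T = 10.1 + 260.552 = 270.652 °C

T = 270.7 °C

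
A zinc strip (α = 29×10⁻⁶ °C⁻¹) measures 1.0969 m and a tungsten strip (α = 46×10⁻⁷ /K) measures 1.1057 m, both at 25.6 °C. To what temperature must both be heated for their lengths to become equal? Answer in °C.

T = 354.9 °C

Equal length when α₁L₁ΔT − α₂L₂ΔT = L₂ − L₁ = 8.80×10⁻³ m
α₁L₁ = 3.18101×10⁻⁵, α₂L₂ = 5.08622×10⁻⁶ → Δ(αL) = 2.672388×10⁻⁵ m/K
ΔT = 8.80×10⁻³ / 2.672388×10⁻⁵ = 329.294 K, so T = 25.6 + 329.294 = 354.894 °C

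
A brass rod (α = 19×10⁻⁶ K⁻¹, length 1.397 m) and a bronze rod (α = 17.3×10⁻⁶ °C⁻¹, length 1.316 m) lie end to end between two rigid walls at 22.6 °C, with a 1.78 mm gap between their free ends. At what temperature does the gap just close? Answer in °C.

α₁L₁ = 2.6543×10⁻⁵ m/K, α₂L₂ = 2.27668×10⁻⁵ m/K → total 4.93098×10⁻⁵ m/K
ΔT = g/(α₁L₁+α₂L₂) = 1.78×10⁻³ / 4.93098×10⁻⁵ = 36.098 K
T = 22.6 + 36.098 = 58.698 °C

T = 58.7 °C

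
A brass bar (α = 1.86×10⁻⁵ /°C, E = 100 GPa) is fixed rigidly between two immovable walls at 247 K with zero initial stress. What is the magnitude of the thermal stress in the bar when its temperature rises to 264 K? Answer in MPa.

Fully constrained: the free strain ε = αΔT is blocked, so σ = Eε = EαΔT.
|ΔT| = 17 K
σ = 100×10⁹ × 1.86×10⁻⁵ × 17 = 3.16×10⁷ Pa

σ = 31.6 MPa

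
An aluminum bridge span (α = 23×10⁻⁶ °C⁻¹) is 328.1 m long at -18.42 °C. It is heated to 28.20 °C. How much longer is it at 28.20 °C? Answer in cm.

ΔL = 35.2 cm

|ΔT| = |28.20 − (-18.42)| = 46.62 K
ΔL = αL₀ΔT = (23×10⁻⁶)(328.1)(46.62) = 3.52×10⁻¹ m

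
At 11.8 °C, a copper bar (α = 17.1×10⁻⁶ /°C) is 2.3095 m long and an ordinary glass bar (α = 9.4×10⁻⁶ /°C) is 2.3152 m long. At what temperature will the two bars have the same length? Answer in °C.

T = 333.3 °C

L₁(1 + α₁ΔT) = L₂(1 + α₂ΔT) ⇒ ΔT = (L₂ − L₁)/(α₁L₁ − α₂L₂)
L₂ − L₁ = 2.3152 − 2.3095 = 5.70×10⁻³ m
α₁L₁ − α₂L₂ = 17.1×10⁻⁶×2.3095 − 9.4×10⁻⁶×2.3152 = 1.772957×10⁻⁵ m/K
ΔT = 5.70×10⁻³ / 1.772957×10⁻⁵ = 321.497 K
T = 11.8 + 321.497 = 333.297 °C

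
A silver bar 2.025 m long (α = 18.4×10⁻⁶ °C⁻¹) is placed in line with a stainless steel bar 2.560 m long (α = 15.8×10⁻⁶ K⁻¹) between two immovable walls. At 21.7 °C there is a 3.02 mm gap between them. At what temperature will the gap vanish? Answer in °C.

T = 60.6 °C

Gap closes when ΔL₁ + ΔL₂ = 3.02 mm = 3.02×10⁻³ m
(α₁L₁ + α₂L₂)ΔT = g
α₁L₁ + α₂L₂ = 18.4×10⁻⁶×2.025 + 15.8×10⁻⁶×2.560 = 7.7708×10⁻⁵ m/K
ΔT = 3.02×10⁻³ / 7.7708×10⁻⁵ = 38.863 K
T = 21.7 + 38.863 = 60.563 °C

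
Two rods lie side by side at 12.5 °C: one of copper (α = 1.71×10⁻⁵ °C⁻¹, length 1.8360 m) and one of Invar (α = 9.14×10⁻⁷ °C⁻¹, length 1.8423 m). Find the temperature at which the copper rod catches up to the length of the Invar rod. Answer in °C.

L₁(1 + α₁ΔT) = L₂(1 + α₂ΔT) ⇒ ΔT = (L₂ − L₁)/(α₁L₁ − α₂L₂)
L₂ − L₁ = 1.8423 − 1.8360 = 6.30×10⁻³ m
α₁L₁ − α₂L₂ = 1.71×10⁻⁵×1.8360 − 9.14×10⁻⁷×1.8423 = 2.97117378×10⁻⁵ m/K
ΔT = 6.30×10⁻³ / 2.97117378×10⁻⁵ = 212.037 K
T = 12.5 + 212.037 = 224.537 °C

T = 224.5 °C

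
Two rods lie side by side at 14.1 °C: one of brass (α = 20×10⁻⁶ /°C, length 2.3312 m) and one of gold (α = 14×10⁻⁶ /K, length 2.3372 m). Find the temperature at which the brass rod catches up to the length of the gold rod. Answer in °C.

Equal length when α₁L₁ΔT − α₂L₂ΔT = L₂ − L₁ = 6.00×10⁻³ m
α₁L₁ = 4.6624×10⁻⁵, α₂L₂ = 3.27208×10⁻⁵ → Δ(αL) = 1.39032×10⁻⁵ m/K
ΔT = 6.00×10⁻³ / 1.39032×10⁻⁵ = 431.555 K, so T = 14.1 + 431.555 = 445.655 °C

T = 445.7 °C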